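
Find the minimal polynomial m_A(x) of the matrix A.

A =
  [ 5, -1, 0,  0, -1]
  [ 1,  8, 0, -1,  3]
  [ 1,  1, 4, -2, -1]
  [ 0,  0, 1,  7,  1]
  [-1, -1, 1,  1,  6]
x^3 - 18*x^2 + 108*x - 216

The characteristic polynomial is χ_A(x) = (x - 6)^5, so the eigenvalues are known. The minimal polynomial is
  m_A(x) = Π_λ (x − λ)^{k_λ}
where k_λ is the size of the *largest* Jordan block for λ (equivalently, the smallest k with (A − λI)^k v = 0 for every generalised eigenvector v of λ).

  λ = 6: largest Jordan block has size 3, contributing (x − 6)^3

So m_A(x) = (x - 6)^3 = x^3 - 18*x^2 + 108*x - 216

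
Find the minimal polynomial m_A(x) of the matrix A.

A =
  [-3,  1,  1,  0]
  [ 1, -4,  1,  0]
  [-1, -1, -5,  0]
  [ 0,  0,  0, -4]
x^3 + 12*x^2 + 48*x + 64

The characteristic polynomial is χ_A(x) = (x + 4)^4, so the eigenvalues are known. The minimal polynomial is
  m_A(x) = Π_λ (x − λ)^{k_λ}
where k_λ is the size of the *largest* Jordan block for λ (equivalently, the smallest k with (A − λI)^k v = 0 for every generalised eigenvector v of λ).

  λ = -4: largest Jordan block has size 3, contributing (x + 4)^3

So m_A(x) = (x + 4)^3 = x^3 + 12*x^2 + 48*x + 64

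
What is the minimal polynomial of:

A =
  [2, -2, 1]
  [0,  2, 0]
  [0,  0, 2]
x^2 - 4*x + 4

The characteristic polynomial is χ_A(x) = (x - 2)^3, so the eigenvalues are known. The minimal polynomial is
  m_A(x) = Π_λ (x − λ)^{k_λ}
where k_λ is the size of the *largest* Jordan block for λ (equivalently, the smallest k with (A − λI)^k v = 0 for every generalised eigenvector v of λ).

  λ = 2: largest Jordan block has size 2, contributing (x − 2)^2

So m_A(x) = (x - 2)^2 = x^2 - 4*x + 4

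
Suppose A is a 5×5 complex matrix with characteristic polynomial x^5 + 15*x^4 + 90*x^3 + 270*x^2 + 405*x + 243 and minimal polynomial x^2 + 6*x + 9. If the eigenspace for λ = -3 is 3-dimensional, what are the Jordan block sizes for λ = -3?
Block sizes for λ = -3: [2, 2, 1]

Step 1 — from the characteristic polynomial, algebraic multiplicity of λ = -3 is 5. From dim ker(A − (-3)·I) = 3, there are exactly 3 Jordan blocks for λ = -3.
Step 2 — from the minimal polynomial, the factor (x + 3)^2 tells us the largest block for λ = -3 has size 2.
Step 3 — with total size 5, 3 blocks, and largest block 2, the block sizes (in nonincreasing order) are [2, 2, 1].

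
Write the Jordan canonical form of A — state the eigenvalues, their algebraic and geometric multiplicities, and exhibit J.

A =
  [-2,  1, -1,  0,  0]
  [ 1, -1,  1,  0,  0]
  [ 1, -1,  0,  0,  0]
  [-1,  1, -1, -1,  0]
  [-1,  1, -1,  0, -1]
J_3(-1) ⊕ J_1(-1) ⊕ J_1(-1)

The characteristic polynomial is
  det(x·I − A) = x^5 + 5*x^4 + 10*x^3 + 10*x^2 + 5*x + 1 = (x + 1)^5

Eigenvalues and multiplicities (the geometric multiplicity of λ is n − rank(A − λI), which equals the number of Jordan blocks for λ):
  λ = -1: algebraic multiplicity = 5, geometric multiplicity = 3

Determining the block sizes for each eigenvalue:
  λ = -1: with am = 5 and gm = 3, the partition is not yet determined (e.g. several partitions of 5 into 3 parts exist). Let N = A − (-1)·I. Computing rank(N^1) = 2, rank(N^2) = 1, rank(N^3) = 0; the number of blocks of size ≥ j is rank(N^{j−1}) − rank(N^j), giving [3, 1, 1]. So we have 1 block(s) of size 3, 2 block(s) of size 1 → block sizes [3, 1, 1]

Assembling the blocks gives a Jordan form
J =
  [-1,  1,  0,  0,  0]
  [ 0, -1,  1,  0,  0]
  [ 0,  0, -1,  0,  0]
  [ 0,  0,  0, -1,  0]
  [ 0,  0,  0,  0, -1]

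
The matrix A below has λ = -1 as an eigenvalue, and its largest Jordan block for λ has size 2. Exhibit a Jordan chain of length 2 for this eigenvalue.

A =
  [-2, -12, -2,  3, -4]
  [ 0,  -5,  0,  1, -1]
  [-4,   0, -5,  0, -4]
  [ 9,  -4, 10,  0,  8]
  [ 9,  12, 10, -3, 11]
A Jordan chain for λ = -1 of length 2:
v_1 = (-12, -4, 0, -4, 12)ᵀ
v_2 = (0, 1, 0, 0, 0)ᵀ

Let N = A − (-1)·I. We want v_2 with N^2 v_2 = 0 but N^1 v_2 ≠ 0; then v_{j-1} := N · v_j for j = 2, …, 2.

Pick v_2 = (0, 1, 0, 0, 0)ᵀ.
Then v_1 = N · v_2 = (-12, -4, 0, -4, 12)ᵀ.

Sanity check: (A − (-1)·I) v_1 = (0, 0, 0, 0, 0)ᵀ = 0. ✓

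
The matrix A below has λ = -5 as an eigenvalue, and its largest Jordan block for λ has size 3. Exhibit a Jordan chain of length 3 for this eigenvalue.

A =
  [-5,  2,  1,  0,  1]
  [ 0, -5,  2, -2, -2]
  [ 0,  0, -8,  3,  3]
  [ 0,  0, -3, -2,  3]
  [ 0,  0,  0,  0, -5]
A Jordan chain for λ = -5 of length 3:
v_1 = (1, 0, 0, 0, 0)ᵀ
v_2 = (1, 2, -3, -3, 0)ᵀ
v_3 = (0, 0, 1, 0, 0)ᵀ

Let N = A − (-5)·I. We want v_3 with N^3 v_3 = 0 but N^2 v_3 ≠ 0; then v_{j-1} := N · v_j for j = 3, …, 2.

Pick v_3 = (0, 0, 1, 0, 0)ᵀ.
Then v_2 = N · v_3 = (1, 2, -3, -3, 0)ᵀ.
Then v_1 = N · v_2 = (1, 0, 0, 0, 0)ᵀ.

Sanity check: (A − (-5)·I) v_1 = (0, 0, 0, 0, 0)ᵀ = 0. ✓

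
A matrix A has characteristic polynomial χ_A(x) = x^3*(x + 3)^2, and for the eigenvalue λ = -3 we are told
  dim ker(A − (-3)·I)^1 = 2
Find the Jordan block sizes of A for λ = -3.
Block sizes for λ = -3: [1, 1]

From the dimensions of kernels of powers, the number of Jordan blocks of size at least j is d_j − d_{j−1} where d_j = dim ker(N^j) (with d_0 = 0). Computing the differences gives [2].
The number of blocks of size exactly k is (#blocks of size ≥ k) − (#blocks of size ≥ k + 1), so the partition is: 2 block(s) of size 1.
In nonincreasing order the block sizes are [1, 1].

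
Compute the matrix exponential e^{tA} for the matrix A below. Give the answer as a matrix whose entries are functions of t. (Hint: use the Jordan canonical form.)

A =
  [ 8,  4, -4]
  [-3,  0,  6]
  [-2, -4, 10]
e^{tA} =
  [2*t*exp(6*t) + exp(6*t), 4*t*exp(6*t), -4*t*exp(6*t)]
  [-3*t*exp(6*t), -6*t*exp(6*t) + exp(6*t), 6*t*exp(6*t)]
  [-2*t*exp(6*t), -4*t*exp(6*t), 4*t*exp(6*t) + exp(6*t)]

Strategy: write A = P · J · P⁻¹ where J is a Jordan canonical form, so e^{tA} = P · e^{tJ} · P⁻¹, and e^{tJ} can be computed block-by-block.

A has Jordan form
J =
  [6, 1, 0]
  [0, 6, 0]
  [0, 0, 6]
(up to reordering of blocks).

Per-block formulas:
  For a 2×2 Jordan block J_2(6): exp(t · J_2(6)) = e^(6t)·(I + t·N), where N is the 2×2 nilpotent shift.
  For a 1×1 block at λ = 6: exp(t · [6]) = [e^(6t)].

After assembling e^{tJ} and conjugating by P, we get:

e^{tA} =
  [2*t*exp(6*t) + exp(6*t), 4*t*exp(6*t), -4*t*exp(6*t)]
  [-3*t*exp(6*t), -6*t*exp(6*t) + exp(6*t), 6*t*exp(6*t)]
  [-2*t*exp(6*t), -4*t*exp(6*t), 4*t*exp(6*t) + exp(6*t)]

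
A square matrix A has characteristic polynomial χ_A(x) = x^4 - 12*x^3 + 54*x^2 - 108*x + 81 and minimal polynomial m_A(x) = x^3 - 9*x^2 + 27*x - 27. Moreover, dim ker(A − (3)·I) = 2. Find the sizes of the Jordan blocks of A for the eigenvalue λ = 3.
Block sizes for λ = 3: [3, 1]

Step 1 — from the characteristic polynomial, algebraic multiplicity of λ = 3 is 4. From dim ker(A − (3)·I) = 2, there are exactly 2 Jordan blocks for λ = 3.
Step 2 — from the minimal polynomial, the factor (x − 3)^3 tells us the largest block for λ = 3 has size 3.
Step 3 — with total size 4, 2 blocks, and largest block 3, the block sizes (in nonincreasing order) are [3, 1].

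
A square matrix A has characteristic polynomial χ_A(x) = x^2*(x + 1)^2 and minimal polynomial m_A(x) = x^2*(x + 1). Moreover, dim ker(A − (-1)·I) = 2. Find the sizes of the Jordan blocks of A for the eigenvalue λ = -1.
Block sizes for λ = -1: [1, 1]

Step 1 — from the characteristic polynomial, algebraic multiplicity of λ = -1 is 2. From dim ker(A − (-1)·I) = 2, there are exactly 2 Jordan blocks for λ = -1.
Step 2 — from the minimal polynomial, the factor (x + 1) tells us the largest block for λ = -1 has size 1.
Step 3 — with total size 2, 2 blocks, and largest block 1, the block sizes (in nonincreasing order) are [1, 1].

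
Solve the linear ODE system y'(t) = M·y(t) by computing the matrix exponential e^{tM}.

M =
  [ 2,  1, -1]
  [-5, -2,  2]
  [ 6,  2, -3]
e^{tM} =
  [-t^2*exp(-t) + 3*t*exp(-t) + exp(-t), t*exp(-t), t^2*exp(-t)/2 - t*exp(-t)]
  [t^2*exp(-t) - 5*t*exp(-t), -t*exp(-t) + exp(-t), -t^2*exp(-t)/2 + 2*t*exp(-t)]
  [-2*t^2*exp(-t) + 6*t*exp(-t), 2*t*exp(-t), t^2*exp(-t) - 2*t*exp(-t) + exp(-t)]

Strategy: write M = P · J · P⁻¹ where J is a Jordan canonical form, so e^{tM} = P · e^{tJ} · P⁻¹, and e^{tJ} can be computed block-by-block.

M has Jordan form
J =
  [-1,  1,  0]
  [ 0, -1,  1]
  [ 0,  0, -1]
(up to reordering of blocks).

Per-block formulas:
  For a 3×3 Jordan block J_3(-1): exp(t · J_3(-1)) = e^(-1t)·(I + t·N + (t^2/2)·N^2), where N is the 3×3 nilpotent shift.

After assembling e^{tJ} and conjugating by P, we get:

e^{tM} =
  [-t^2*exp(-t) + 3*t*exp(-t) + exp(-t), t*exp(-t), t^2*exp(-t)/2 - t*exp(-t)]
  [t^2*exp(-t) - 5*t*exp(-t), -t*exp(-t) + exp(-t), -t^2*exp(-t)/2 + 2*t*exp(-t)]
  [-2*t^2*exp(-t) + 6*t*exp(-t), 2*t*exp(-t), t^2*exp(-t) - 2*t*exp(-t) + exp(-t)]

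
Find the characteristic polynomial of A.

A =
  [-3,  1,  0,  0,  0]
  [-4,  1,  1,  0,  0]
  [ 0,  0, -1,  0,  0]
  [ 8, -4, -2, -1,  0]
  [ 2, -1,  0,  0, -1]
x^5 + 5*x^4 + 10*x^3 + 10*x^2 + 5*x + 1

Expanding det(x·I − A) (e.g. by cofactor expansion or by noting that A is similar to its Jordan form J, which has the same characteristic polynomial as A) gives
  χ_A(x) = x^5 + 5*x^4 + 10*x^3 + 10*x^2 + 5*x + 1
which factors as (x + 1)^5. The eigenvalues (with algebraic multiplicities) are λ = -1 with multiplicity 5.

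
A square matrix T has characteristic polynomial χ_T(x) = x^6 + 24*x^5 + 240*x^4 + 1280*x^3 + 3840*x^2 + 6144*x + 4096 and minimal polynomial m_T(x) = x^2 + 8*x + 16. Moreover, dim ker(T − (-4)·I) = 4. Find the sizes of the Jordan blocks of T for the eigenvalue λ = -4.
Block sizes for λ = -4: [2, 2, 1, 1]

Step 1 — from the characteristic polynomial, algebraic multiplicity of λ = -4 is 6. From dim ker(T − (-4)·I) = 4, there are exactly 4 Jordan blocks for λ = -4.
Step 2 — from the minimal polynomial, the factor (x + 4)^2 tells us the largest block for λ = -4 has size 2.
Step 3 — with total size 6, 4 blocks, and largest block 2, the block sizes (in nonincreasing order) are [2, 2, 1, 1].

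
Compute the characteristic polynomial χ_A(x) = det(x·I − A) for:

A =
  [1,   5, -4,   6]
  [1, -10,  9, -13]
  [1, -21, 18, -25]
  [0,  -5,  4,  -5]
x^4 - 4*x^3 + 6*x^2 - 4*x + 1

Expanding det(x·I − A) (e.g. by cofactor expansion or by noting that A is similar to its Jordan form J, which has the same characteristic polynomial as A) gives
  χ_A(x) = x^4 - 4*x^3 + 6*x^2 - 4*x + 1
which factors as (x - 1)^4. The eigenvalues (with algebraic multiplicities) are λ = 1 with multiplicity 4.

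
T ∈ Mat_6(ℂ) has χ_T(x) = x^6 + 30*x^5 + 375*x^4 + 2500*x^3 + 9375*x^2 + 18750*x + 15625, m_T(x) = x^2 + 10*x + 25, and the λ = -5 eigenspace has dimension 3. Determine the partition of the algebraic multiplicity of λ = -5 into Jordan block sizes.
Block sizes for λ = -5: [2, 2, 2]

Step 1 — from the characteristic polynomial, algebraic multiplicity of λ = -5 is 6. From dim ker(T − (-5)·I) = 3, there are exactly 3 Jordan blocks for λ = -5.
Step 2 — from the minimal polynomial, the factor (x + 5)^2 tells us the largest block for λ = -5 has size 2.
Step 3 — with total size 6, 3 blocks, and largest block 2, the block sizes (in nonincreasing order) are [2, 2, 2].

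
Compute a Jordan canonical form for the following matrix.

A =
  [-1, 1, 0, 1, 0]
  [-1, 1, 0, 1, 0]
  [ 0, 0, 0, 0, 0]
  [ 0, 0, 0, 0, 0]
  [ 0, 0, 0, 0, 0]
J_2(0) ⊕ J_1(0) ⊕ J_1(0) ⊕ J_1(0)

The characteristic polynomial is
  det(x·I − A) = x^5

Eigenvalues and multiplicities (the geometric multiplicity of λ is n − rank(A − λI), which equals the number of Jordan blocks for λ):
  λ = 0: algebraic multiplicity = 5, geometric multiplicity = 4

Determining the block sizes for each eigenvalue:
  λ = 0: 4 blocks summing to 5 forces exactly one block of size 2 and the rest size 1 → block sizes [2, 1, 1, 1]

Assembling the blocks gives a Jordan form
J =
  [0, 1, 0, 0, 0]
  [0, 0, 0, 0, 0]
  [0, 0, 0, 0, 0]
  [0, 0, 0, 0, 0]
  [0, 0, 0, 0, 0]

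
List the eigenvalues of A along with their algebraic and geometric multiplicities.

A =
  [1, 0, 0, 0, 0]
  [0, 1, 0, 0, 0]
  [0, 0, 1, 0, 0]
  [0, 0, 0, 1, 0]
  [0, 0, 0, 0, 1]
λ = 1: alg = 5, geom = 5

Step 1 — factor the characteristic polynomial to read off the algebraic multiplicities:
  χ_A(x) = (x - 1)^5

Step 2 — compute geometric multiplicities via the rank-nullity identity g(λ) = n − rank(A − λI):
  rank(A − (1)·I) = 0, so dim ker(A − (1)·I) = n − 0 = 5

Summary:
  λ = 1: algebraic multiplicity = 5, geometric multiplicity = 5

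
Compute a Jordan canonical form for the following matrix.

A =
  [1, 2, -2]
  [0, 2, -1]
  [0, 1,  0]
J_2(1) ⊕ J_1(1)

The characteristic polynomial is
  det(x·I − A) = x^3 - 3*x^2 + 3*x - 1 = (x - 1)^3

Eigenvalues and multiplicities (the geometric multiplicity of λ is n − rank(A − λI), which equals the number of Jordan blocks for λ):
  λ = 1: algebraic multiplicity = 3, geometric multiplicity = 2

Determining the block sizes for each eigenvalue:
  λ = 1: 2 blocks summing to 3 forces exactly one block of size 2 and the rest size 1 → block sizes [2, 1]

Assembling the blocks gives a Jordan form
J =
  [1, 1, 0]
  [0, 1, 0]
  [0, 0, 1]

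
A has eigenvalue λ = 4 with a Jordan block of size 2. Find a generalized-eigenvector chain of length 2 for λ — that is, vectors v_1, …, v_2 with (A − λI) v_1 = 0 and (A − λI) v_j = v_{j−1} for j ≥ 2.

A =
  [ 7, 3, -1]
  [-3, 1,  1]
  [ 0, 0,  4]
A Jordan chain for λ = 4 of length 2:
v_1 = (3, -3, 0)ᵀ
v_2 = (1, 0, 0)ᵀ

Let N = A − (4)·I. We want v_2 with N^2 v_2 = 0 but N^1 v_2 ≠ 0; then v_{j-1} := N · v_j for j = 2, …, 2.

Pick v_2 = (1, 0, 0)ᵀ.
Then v_1 = N · v_2 = (3, -3, 0)ᵀ.

Sanity check: (A − (4)·I) v_1 = (0, 0, 0)ᵀ = 0. ✓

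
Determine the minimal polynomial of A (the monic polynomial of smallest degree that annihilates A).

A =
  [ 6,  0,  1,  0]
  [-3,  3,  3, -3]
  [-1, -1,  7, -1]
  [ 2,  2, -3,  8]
x^3 - 18*x^2 + 108*x - 216

The characteristic polynomial is χ_A(x) = (x - 6)^4, so the eigenvalues are known. The minimal polynomial is
  m_A(x) = Π_λ (x − λ)^{k_λ}
where k_λ is the size of the *largest* Jordan block for λ (equivalently, the smallest k with (A − λI)^k v = 0 for every generalised eigenvector v of λ).

  λ = 6: largest Jordan block has size 3, contributing (x − 6)^3

So m_A(x) = (x - 6)^3 = x^3 - 18*x^2 + 108*x - 216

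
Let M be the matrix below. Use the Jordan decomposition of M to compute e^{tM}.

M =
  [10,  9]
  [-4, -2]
e^{tM} =
  [6*t*exp(4*t) + exp(4*t), 9*t*exp(4*t)]
  [-4*t*exp(4*t), -6*t*exp(4*t) + exp(4*t)]

Strategy: write M = P · J · P⁻¹ where J is a Jordan canonical form, so e^{tM} = P · e^{tJ} · P⁻¹, and e^{tJ} can be computed block-by-block.

M has Jordan form
J =
  [4, 1]
  [0, 4]
(up to reordering of blocks).

Per-block formulas:
  For a 2×2 Jordan block J_2(4): exp(t · J_2(4)) = e^(4t)·(I + t·N), where N is the 2×2 nilpotent shift.

After assembling e^{tJ} and conjugating by P, we get:

e^{tM} =
  [6*t*exp(4*t) + exp(4*t), 9*t*exp(4*t)]
  [-4*t*exp(4*t), -6*t*exp(4*t) + exp(4*t)]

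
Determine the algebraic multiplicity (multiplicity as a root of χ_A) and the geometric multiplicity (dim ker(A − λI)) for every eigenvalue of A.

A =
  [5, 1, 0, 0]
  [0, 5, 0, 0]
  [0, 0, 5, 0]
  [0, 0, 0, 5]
λ = 5: alg = 4, geom = 3

Step 1 — factor the characteristic polynomial to read off the algebraic multiplicities:
  χ_A(x) = (x - 5)^4

Step 2 — compute geometric multiplicities via the rank-nullity identity g(λ) = n − rank(A − λI):
  rank(A − (5)·I) = 1, so dim ker(A − (5)·I) = n − 1 = 3

Summary:
  λ = 5: algebraic multiplicity = 4, geometric multiplicity = 3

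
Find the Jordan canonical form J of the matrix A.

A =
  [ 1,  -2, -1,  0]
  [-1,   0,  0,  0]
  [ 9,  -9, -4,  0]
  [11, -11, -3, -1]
J_3(-1) ⊕ J_1(-1)

The characteristic polynomial is
  det(x·I − A) = x^4 + 4*x^3 + 6*x^2 + 4*x + 1 = (x + 1)^4

Eigenvalues and multiplicities (the geometric multiplicity of λ is n − rank(A − λI), which equals the number of Jordan blocks for λ):
  λ = -1: algebraic multiplicity = 4, geometric multiplicity = 2

Determining the block sizes for each eigenvalue:
  λ = -1: with am = 4 and gm = 2, the partition is not yet determined (e.g. several partitions of 4 into 2 parts exist). Let N = A − (-1)·I. Computing rank(N^1) = 2, rank(N^2) = 1, rank(N^3) = 0; the number of blocks of size ≥ j is rank(N^{j−1}) − rank(N^j), giving [2, 1, 1]. So we have 1 block(s) of size 3, 1 block(s) of size 1 → block sizes [3, 1]

Assembling the blocks gives a Jordan form
J =
  [-1,  1,  0,  0]
  [ 0, -1,  1,  0]
  [ 0,  0, -1,  0]
  [ 0,  0,  0, -1]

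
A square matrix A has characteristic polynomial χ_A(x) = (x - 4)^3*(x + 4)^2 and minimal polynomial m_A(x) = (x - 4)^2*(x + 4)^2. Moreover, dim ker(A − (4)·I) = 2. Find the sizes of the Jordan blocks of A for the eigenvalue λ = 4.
Block sizes for λ = 4: [2, 1]

Step 1 — from the characteristic polynomial, algebraic multiplicity of λ = 4 is 3. From dim ker(A − (4)·I) = 2, there are exactly 2 Jordan blocks for λ = 4.
Step 2 — from the minimal polynomial, the factor (x − 4)^2 tells us the largest block for λ = 4 has size 2.
Step 3 — with total size 3, 2 blocks, and largest block 2, the block sizes (in nonincreasing order) are [2, 1].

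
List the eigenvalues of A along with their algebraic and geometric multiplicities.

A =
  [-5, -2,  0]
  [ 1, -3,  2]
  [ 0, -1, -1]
λ = -3: alg = 3, geom = 1

Step 1 — factor the characteristic polynomial to read off the algebraic multiplicities:
  χ_A(x) = (x + 3)^3

Step 2 — compute geometric multiplicities via the rank-nullity identity g(λ) = n − rank(A − λI):
  rank(A − (-3)·I) = 2, so dim ker(A − (-3)·I) = n − 2 = 1

Summary:
  λ = -3: algebraic multiplicity = 3, geometric multiplicity = 1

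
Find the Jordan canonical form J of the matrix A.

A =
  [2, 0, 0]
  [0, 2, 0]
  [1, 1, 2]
J_2(2) ⊕ J_1(2)

The characteristic polynomial is
  det(x·I − A) = x^3 - 6*x^2 + 12*x - 8 = (x - 2)^3

Eigenvalues and multiplicities (the geometric multiplicity of λ is n − rank(A − λI), which equals the number of Jordan blocks for λ):
  λ = 2: algebraic multiplicity = 3, geometric multiplicity = 2

Determining the block sizes for each eigenvalue:
  λ = 2: 2 blocks summing to 3 forces exactly one block of size 2 and the rest size 1 → block sizes [2, 1]

Assembling the blocks gives a Jordan form
J =
  [2, 1, 0]
  [0, 2, 0]
  [0, 0, 2]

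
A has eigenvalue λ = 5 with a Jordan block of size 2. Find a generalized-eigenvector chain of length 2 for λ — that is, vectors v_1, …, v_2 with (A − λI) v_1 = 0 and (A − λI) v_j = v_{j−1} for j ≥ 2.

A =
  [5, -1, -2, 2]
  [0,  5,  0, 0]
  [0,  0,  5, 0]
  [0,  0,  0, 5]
A Jordan chain for λ = 5 of length 2:
v_1 = (-1, 0, 0, 0)ᵀ
v_2 = (0, 1, 0, 0)ᵀ

Let N = A − (5)·I. We want v_2 with N^2 v_2 = 0 but N^1 v_2 ≠ 0; then v_{j-1} := N · v_j for j = 2, …, 2.

Pick v_2 = (0, 1, 0, 0)ᵀ.
Then v_1 = N · v_2 = (-1, 0, 0, 0)ᵀ.

Sanity check: (A − (5)·I) v_1 = (0, 0, 0, 0)ᵀ = 0. ✓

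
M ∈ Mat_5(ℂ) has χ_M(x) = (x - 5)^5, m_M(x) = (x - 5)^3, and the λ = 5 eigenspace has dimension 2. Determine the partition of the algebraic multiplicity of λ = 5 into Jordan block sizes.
Block sizes for λ = 5: [3, 2]

Step 1 — from the characteristic polynomial, algebraic multiplicity of λ = 5 is 5. From dim ker(M − (5)·I) = 2, there are exactly 2 Jordan blocks for λ = 5.
Step 2 — from the minimal polynomial, the factor (x − 5)^3 tells us the largest block for λ = 5 has size 3.
Step 3 — with total size 5, 2 blocks, and largest block 3, the block sizes (in nonincreasing order) are [3, 2].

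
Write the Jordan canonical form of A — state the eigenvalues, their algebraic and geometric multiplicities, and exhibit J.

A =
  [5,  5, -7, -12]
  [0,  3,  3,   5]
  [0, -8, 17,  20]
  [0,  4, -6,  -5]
J_3(5) ⊕ J_1(5)

The characteristic polynomial is
  det(x·I − A) = x^4 - 20*x^3 + 150*x^2 - 500*x + 625 = (x - 5)^4

Eigenvalues and multiplicities (the geometric multiplicity of λ is n − rank(A − λI), which equals the number of Jordan blocks for λ):
  λ = 5: algebraic multiplicity = 4, geometric multiplicity = 2

Determining the block sizes for each eigenvalue:
  λ = 5: with am = 4 and gm = 2, the partition is not yet determined (e.g. several partitions of 4 into 2 parts exist). Let N = A − (5)·I. Computing rank(N^1) = 2, rank(N^2) = 1, rank(N^3) = 0; the number of blocks of size ≥ j is rank(N^{j−1}) − rank(N^j), giving [2, 1, 1]. So we have 1 block(s) of size 3, 1 block(s) of size 1 → block sizes [3, 1]

Assembling the blocks gives a Jordan form
J =
  [5, 1, 0, 0]
  [0, 5, 1, 0]
  [0, 0, 5, 0]
  [0, 0, 0, 5]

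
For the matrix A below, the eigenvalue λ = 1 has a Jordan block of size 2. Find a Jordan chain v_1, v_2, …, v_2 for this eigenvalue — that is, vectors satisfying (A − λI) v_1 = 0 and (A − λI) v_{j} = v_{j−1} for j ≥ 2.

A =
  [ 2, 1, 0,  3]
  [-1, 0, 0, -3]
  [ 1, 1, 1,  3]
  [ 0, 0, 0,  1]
A Jordan chain for λ = 1 of length 2:
v_1 = (1, -1, 1, 0)ᵀ
v_2 = (1, 0, 0, 0)ᵀ

Let N = A − (1)·I. We want v_2 with N^2 v_2 = 0 but N^1 v_2 ≠ 0; then v_{j-1} := N · v_j for j = 2, …, 2.

Pick v_2 = (1, 0, 0, 0)ᵀ.
Then v_1 = N · v_2 = (1, -1, 1, 0)ᵀ.

Sanity check: (A − (1)·I) v_1 = (0, 0, 0, 0)ᵀ = 0. ✓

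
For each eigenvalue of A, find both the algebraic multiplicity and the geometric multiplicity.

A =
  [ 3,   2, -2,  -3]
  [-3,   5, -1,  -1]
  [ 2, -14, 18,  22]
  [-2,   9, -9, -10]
λ = 4: alg = 4, geom = 2

Step 1 — factor the characteristic polynomial to read off the algebraic multiplicities:
  χ_A(x) = (x - 4)^4

Step 2 — compute geometric multiplicities via the rank-nullity identity g(λ) = n − rank(A − λI):
  rank(A − (4)·I) = 2, so dim ker(A − (4)·I) = n − 2 = 2

Summary:
  λ = 4: algebraic multiplicity = 4, geometric multiplicity = 2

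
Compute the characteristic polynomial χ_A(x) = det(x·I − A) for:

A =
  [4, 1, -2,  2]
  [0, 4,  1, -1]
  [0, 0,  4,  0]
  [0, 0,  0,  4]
x^4 - 16*x^3 + 96*x^2 - 256*x + 256

Expanding det(x·I − A) (e.g. by cofactor expansion or by noting that A is similar to its Jordan form J, which has the same characteristic polynomial as A) gives
  χ_A(x) = x^4 - 16*x^3 + 96*x^2 - 256*x + 256
which factors as (x - 4)^4. The eigenvalues (with algebraic multiplicities) are λ = 4 with multiplicity 4.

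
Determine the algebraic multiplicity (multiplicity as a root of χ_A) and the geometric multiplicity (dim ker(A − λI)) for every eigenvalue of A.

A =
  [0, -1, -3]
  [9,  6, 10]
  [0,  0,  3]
λ = 3: alg = 3, geom = 1

Step 1 — factor the characteristic polynomial to read off the algebraic multiplicities:
  χ_A(x) = (x - 3)^3

Step 2 — compute geometric multiplicities via the rank-nullity identity g(λ) = n − rank(A − λI):
  rank(A − (3)·I) = 2, so dim ker(A − (3)·I) = n − 2 = 1

Summary:
  λ = 3: algebraic multiplicity = 3, geometric multiplicity = 1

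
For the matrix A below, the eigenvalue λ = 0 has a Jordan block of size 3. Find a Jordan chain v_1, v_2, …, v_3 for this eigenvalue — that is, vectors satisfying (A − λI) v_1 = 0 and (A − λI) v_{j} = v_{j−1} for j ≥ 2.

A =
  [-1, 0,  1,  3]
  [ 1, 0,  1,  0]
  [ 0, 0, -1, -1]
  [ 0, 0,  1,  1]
A Jordan chain for λ = 0 of length 3:
v_1 = (0, -1, 0, 0)ᵀ
v_2 = (-2, 0, 1, -1)ᵀ
v_3 = (1, 0, -1, 0)ᵀ

Let N = A − (0)·I. We want v_3 with N^3 v_3 = 0 but N^2 v_3 ≠ 0; then v_{j-1} := N · v_j for j = 3, …, 2.

Pick v_3 = (1, 0, -1, 0)ᵀ.
Then v_2 = N · v_3 = (-2, 0, 1, -1)ᵀ.
Then v_1 = N · v_2 = (0, -1, 0, 0)ᵀ.

Sanity check: (A − (0)·I) v_1 = (0, 0, 0, 0)ᵀ = 0. ✓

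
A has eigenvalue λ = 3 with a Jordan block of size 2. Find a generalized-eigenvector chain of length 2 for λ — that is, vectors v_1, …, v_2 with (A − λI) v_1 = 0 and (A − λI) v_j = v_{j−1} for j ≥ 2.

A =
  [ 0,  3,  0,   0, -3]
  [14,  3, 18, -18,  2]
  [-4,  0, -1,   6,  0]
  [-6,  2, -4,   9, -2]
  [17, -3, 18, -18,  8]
A Jordan chain for λ = 3 of length 2:
v_1 = (3, 0, 0, 2, -3)ᵀ
v_2 = (0, 1, 0, 0, 0)ᵀ

Let N = A − (3)·I. We want v_2 with N^2 v_2 = 0 but N^1 v_2 ≠ 0; then v_{j-1} := N · v_j for j = 2, …, 2.

Pick v_2 = (0, 1, 0, 0, 0)ᵀ.
Then v_1 = N · v_2 = (3, 0, 0, 2, -3)ᵀ.

Sanity check: (A − (3)·I) v_1 = (0, 0, 0, 0, 0)ᵀ = 0. ✓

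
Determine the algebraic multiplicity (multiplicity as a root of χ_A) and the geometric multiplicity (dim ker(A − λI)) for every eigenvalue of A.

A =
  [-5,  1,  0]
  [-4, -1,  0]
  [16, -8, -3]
λ = -3: alg = 3, geom = 2

Step 1 — factor the characteristic polynomial to read off the algebraic multiplicities:
  χ_A(x) = (x + 3)^3

Step 2 — compute geometric multiplicities via the rank-nullity identity g(λ) = n − rank(A − λI):
  rank(A − (-3)·I) = 1, so dim ker(A − (-3)·I) = n − 1 = 2

Summary:
  λ = -3: algebraic multiplicity = 3, geometric multiplicity = 2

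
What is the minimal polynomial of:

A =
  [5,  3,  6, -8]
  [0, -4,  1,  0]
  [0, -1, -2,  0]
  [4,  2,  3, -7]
x^4 + 8*x^3 + 18*x^2 - 27

The characteristic polynomial is χ_A(x) = (x - 1)*(x + 3)^3, so the eigenvalues are known. The minimal polynomial is
  m_A(x) = Π_λ (x − λ)^{k_λ}
where k_λ is the size of the *largest* Jordan block for λ (equivalently, the smallest k with (A − λI)^k v = 0 for every generalised eigenvector v of λ).

  λ = -3: largest Jordan block has size 3, contributing (x + 3)^3
  λ = 1: largest Jordan block has size 1, contributing (x − 1)

So m_A(x) = (x - 1)*(x + 3)^3 = x^4 + 8*x^3 + 18*x^2 - 27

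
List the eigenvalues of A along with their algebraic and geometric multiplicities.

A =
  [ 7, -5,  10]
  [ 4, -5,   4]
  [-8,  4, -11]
λ = -3: alg = 3, geom = 2

Step 1 — factor the characteristic polynomial to read off the algebraic multiplicities:
  χ_A(x) = (x + 3)^3

Step 2 — compute geometric multiplicities via the rank-nullity identity g(λ) = n − rank(A − λI):
  rank(A − (-3)·I) = 1, so dim ker(A − (-3)·I) = n − 1 = 2

Summary:
  λ = -3: algebraic multiplicity = 3, geometric multiplicity = 2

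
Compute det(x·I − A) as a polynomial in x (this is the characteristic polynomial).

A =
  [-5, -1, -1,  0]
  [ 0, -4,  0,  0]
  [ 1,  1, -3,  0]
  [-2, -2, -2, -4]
x^4 + 16*x^3 + 96*x^2 + 256*x + 256

Expanding det(x·I − A) (e.g. by cofactor expansion or by noting that A is similar to its Jordan form J, which has the same characteristic polynomial as A) gives
  χ_A(x) = x^4 + 16*x^3 + 96*x^2 + 256*x + 256
which factors as (x + 4)^4. The eigenvalues (with algebraic multiplicities) are λ = -4 with multiplicity 4.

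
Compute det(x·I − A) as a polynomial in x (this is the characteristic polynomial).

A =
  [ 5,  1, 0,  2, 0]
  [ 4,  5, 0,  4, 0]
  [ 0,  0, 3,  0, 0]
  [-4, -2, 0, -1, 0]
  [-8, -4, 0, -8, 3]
x^5 - 15*x^4 + 90*x^3 - 270*x^2 + 405*x - 243

Expanding det(x·I − A) (e.g. by cofactor expansion or by noting that A is similar to its Jordan form J, which has the same characteristic polynomial as A) gives
  χ_A(x) = x^5 - 15*x^4 + 90*x^3 - 270*x^2 + 405*x - 243
which factors as (x - 3)^5. The eigenvalues (with algebraic multiplicities) are λ = 3 with multiplicity 5.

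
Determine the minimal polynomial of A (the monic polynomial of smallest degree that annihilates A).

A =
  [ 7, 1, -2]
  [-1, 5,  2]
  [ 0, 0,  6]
x^2 - 12*x + 36

The characteristic polynomial is χ_A(x) = (x - 6)^3, so the eigenvalues are known. The minimal polynomial is
  m_A(x) = Π_λ (x − λ)^{k_λ}
where k_λ is the size of the *largest* Jordan block for λ (equivalently, the smallest k with (A − λI)^k v = 0 for every generalised eigenvector v of λ).

  λ = 6: largest Jordan block has size 2, contributing (x − 6)^2

So m_A(x) = (x - 6)^2 = x^2 - 12*x + 36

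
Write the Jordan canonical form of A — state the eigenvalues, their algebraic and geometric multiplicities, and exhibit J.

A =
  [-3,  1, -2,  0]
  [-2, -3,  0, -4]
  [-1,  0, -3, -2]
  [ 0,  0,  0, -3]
J_3(-3) ⊕ J_1(-3)

The characteristic polynomial is
  det(x·I − A) = x^4 + 12*x^3 + 54*x^2 + 108*x + 81 = (x + 3)^4

Eigenvalues and multiplicities (the geometric multiplicity of λ is n − rank(A − λI), which equals the number of Jordan blocks for λ):
  λ = -3: algebraic multiplicity = 4, geometric multiplicity = 2

Determining the block sizes for each eigenvalue:
  λ = -3: with am = 4 and gm = 2, the partition is not yet determined (e.g. several partitions of 4 into 2 parts exist). Let N = A − (-3)·I. Computing rank(N^1) = 2, rank(N^2) = 1, rank(N^3) = 0; the number of blocks of size ≥ j is rank(N^{j−1}) − rank(N^j), giving [2, 1, 1]. So we have 1 block(s) of size 3, 1 block(s) of size 1 → block sizes [3, 1]

Assembling the blocks gives a Jordan form
J =
  [-3,  1,  0,  0]
  [ 0, -3,  1,  0]
  [ 0,  0, -3,  0]
  [ 0,  0,  0, -3]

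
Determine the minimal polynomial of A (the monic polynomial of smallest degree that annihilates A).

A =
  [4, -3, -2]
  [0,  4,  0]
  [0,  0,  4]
x^2 - 8*x + 16

The characteristic polynomial is χ_A(x) = (x - 4)^3, so the eigenvalues are known. The minimal polynomial is
  m_A(x) = Π_λ (x − λ)^{k_λ}
where k_λ is the size of the *largest* Jordan block for λ (equivalently, the smallest k with (A − λI)^k v = 0 for every generalised eigenvector v of λ).

  λ = 4: largest Jordan block has size 2, contributing (x − 4)^2

So m_A(x) = (x - 4)^2 = x^2 - 8*x + 16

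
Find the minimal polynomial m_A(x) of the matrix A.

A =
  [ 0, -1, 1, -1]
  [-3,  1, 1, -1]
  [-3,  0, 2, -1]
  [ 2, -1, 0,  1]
x^3 - 3*x^2 + 3*x - 1

The characteristic polynomial is χ_A(x) = (x - 1)^4, so the eigenvalues are known. The minimal polynomial is
  m_A(x) = Π_λ (x − λ)^{k_λ}
where k_λ is the size of the *largest* Jordan block for λ (equivalently, the smallest k with (A − λI)^k v = 0 for every generalised eigenvector v of λ).

  λ = 1: largest Jordan block has size 3, contributing (x − 1)^3

So m_A(x) = (x - 1)^3 = x^3 - 3*x^2 + 3*x - 1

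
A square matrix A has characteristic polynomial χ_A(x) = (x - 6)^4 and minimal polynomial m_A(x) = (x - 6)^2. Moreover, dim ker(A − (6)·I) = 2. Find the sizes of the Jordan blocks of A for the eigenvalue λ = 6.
Block sizes for λ = 6: [2, 2]

Step 1 — from the characteristic polynomial, algebraic multiplicity of λ = 6 is 4. From dim ker(A − (6)·I) = 2, there are exactly 2 Jordan blocks for λ = 6.
Step 2 — from the minimal polynomial, the factor (x − 6)^2 tells us the largest block for λ = 6 has size 2.
Step 3 — with total size 4, 2 blocks, and largest block 2, the block sizes (in nonincreasing order) are [2, 2].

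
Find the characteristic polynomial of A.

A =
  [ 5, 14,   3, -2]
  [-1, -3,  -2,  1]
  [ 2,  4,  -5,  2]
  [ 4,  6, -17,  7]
x^4 - 4*x^3 + 6*x^2 - 4*x + 1

Expanding det(x·I − A) (e.g. by cofactor expansion or by noting that A is similar to its Jordan form J, which has the same characteristic polynomial as A) gives
  χ_A(x) = x^4 - 4*x^3 + 6*x^2 - 4*x + 1
which factors as (x - 1)^4. The eigenvalues (with algebraic multiplicities) are λ = 1 with multiplicity 4.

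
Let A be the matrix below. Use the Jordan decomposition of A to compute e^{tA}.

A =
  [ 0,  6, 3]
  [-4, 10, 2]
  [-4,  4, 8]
e^{tA} =
  [-6*t*exp(6*t) + exp(6*t), 6*t*exp(6*t), 3*t*exp(6*t)]
  [-4*t*exp(6*t), 4*t*exp(6*t) + exp(6*t), 2*t*exp(6*t)]
  [-4*t*exp(6*t), 4*t*exp(6*t), 2*t*exp(6*t) + exp(6*t)]

Strategy: write A = P · J · P⁻¹ where J is a Jordan canonical form, so e^{tA} = P · e^{tJ} · P⁻¹, and e^{tJ} can be computed block-by-block.

A has Jordan form
J =
  [6, 1, 0]
  [0, 6, 0]
  [0, 0, 6]
(up to reordering of blocks).

Per-block formulas:
  For a 1×1 block at λ = 6: exp(t · [6]) = [e^(6t)].
  For a 2×2 Jordan block J_2(6): exp(t · J_2(6)) = e^(6t)·(I + t·N), where N is the 2×2 nilpotent shift.

After assembling e^{tJ} and conjugating by P, we get:

e^{tA} =
  [-6*t*exp(6*t) + exp(6*t), 6*t*exp(6*t), 3*t*exp(6*t)]
  [-4*t*exp(6*t), 4*t*exp(6*t) + exp(6*t), 2*t*exp(6*t)]
  [-4*t*exp(6*t), 4*t*exp(6*t), 2*t*exp(6*t) + exp(6*t)]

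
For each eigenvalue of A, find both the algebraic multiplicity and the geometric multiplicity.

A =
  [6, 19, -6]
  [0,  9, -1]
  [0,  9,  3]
λ = 6: alg = 3, geom = 1

Step 1 — factor the characteristic polynomial to read off the algebraic multiplicities:
  χ_A(x) = (x - 6)^3

Step 2 — compute geometric multiplicities via the rank-nullity identity g(λ) = n − rank(A − λI):
  rank(A − (6)·I) = 2, so dim ker(A − (6)·I) = n − 2 = 1

Summary:
  λ = 6: algebraic multiplicity = 3, geometric multiplicity = 1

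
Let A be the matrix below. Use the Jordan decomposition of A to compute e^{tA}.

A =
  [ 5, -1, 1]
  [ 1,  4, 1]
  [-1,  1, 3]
e^{tA} =
  [-t^2*exp(4*t)/2 + t*exp(4*t) + exp(4*t), -t*exp(4*t), -t^2*exp(4*t)/2 + t*exp(4*t)]
  [t*exp(4*t), exp(4*t), t*exp(4*t)]
  [t^2*exp(4*t)/2 - t*exp(4*t), t*exp(4*t), t^2*exp(4*t)/2 - t*exp(4*t) + exp(4*t)]

Strategy: write A = P · J · P⁻¹ where J is a Jordan canonical form, so e^{tA} = P · e^{tJ} · P⁻¹, and e^{tJ} can be computed block-by-block.

A has Jordan form
J =
  [4, 1, 0]
  [0, 4, 1]
  [0, 0, 4]
(up to reordering of blocks).

Per-block formulas:
  For a 3×3 Jordan block J_3(4): exp(t · J_3(4)) = e^(4t)·(I + t·N + (t^2/2)·N^2), where N is the 3×3 nilpotent shift.

After assembling e^{tJ} and conjugating by P, we get:

e^{tA} =
  [-t^2*exp(4*t)/2 + t*exp(4*t) + exp(4*t), -t*exp(4*t), -t^2*exp(4*t)/2 + t*exp(4*t)]
  [t*exp(4*t), exp(4*t), t*exp(4*t)]
  [t^2*exp(4*t)/2 - t*exp(4*t), t*exp(4*t), t^2*exp(4*t)/2 - t*exp(4*t) + exp(4*t)]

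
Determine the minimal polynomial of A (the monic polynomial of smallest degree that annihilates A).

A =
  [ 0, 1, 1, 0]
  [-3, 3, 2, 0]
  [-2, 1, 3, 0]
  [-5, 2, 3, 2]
x^3 - 6*x^2 + 12*x - 8

The characteristic polynomial is χ_A(x) = (x - 2)^4, so the eigenvalues are known. The minimal polynomial is
  m_A(x) = Π_λ (x − λ)^{k_λ}
where k_λ is the size of the *largest* Jordan block for λ (equivalently, the smallest k with (A − λI)^k v = 0 for every generalised eigenvector v of λ).

  λ = 2: largest Jordan block has size 3, contributing (x − 2)^3

So m_A(x) = (x - 2)^3 = x^3 - 6*x^2 + 12*x - 8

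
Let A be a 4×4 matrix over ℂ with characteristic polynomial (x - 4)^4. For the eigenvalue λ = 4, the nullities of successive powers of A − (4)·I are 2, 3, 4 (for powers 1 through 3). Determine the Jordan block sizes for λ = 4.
Block sizes for λ = 4: [3, 1]

From the dimensions of kernels of powers, the number of Jordan blocks of size at least j is d_j − d_{j−1} where d_j = dim ker(N^j) (with d_0 = 0). Computing the differences gives [2, 1, 1].
The number of blocks of size exactly k is (#blocks of size ≥ k) − (#blocks of size ≥ k + 1), so the partition is: 1 block(s) of size 1, 1 block(s) of size 3.
In nonincreasing order the block sizes are [3, 1].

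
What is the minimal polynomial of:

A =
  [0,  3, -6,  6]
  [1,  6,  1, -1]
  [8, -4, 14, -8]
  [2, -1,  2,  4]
x^3 - 18*x^2 + 108*x - 216

The characteristic polynomial is χ_A(x) = (x - 6)^4, so the eigenvalues are known. The minimal polynomial is
  m_A(x) = Π_λ (x − λ)^{k_λ}
where k_λ is the size of the *largest* Jordan block for λ (equivalently, the smallest k with (A − λI)^k v = 0 for every generalised eigenvector v of λ).

  λ = 6: largest Jordan block has size 3, contributing (x − 6)^3

So m_A(x) = (x - 6)^3 = x^3 - 18*x^2 + 108*x - 216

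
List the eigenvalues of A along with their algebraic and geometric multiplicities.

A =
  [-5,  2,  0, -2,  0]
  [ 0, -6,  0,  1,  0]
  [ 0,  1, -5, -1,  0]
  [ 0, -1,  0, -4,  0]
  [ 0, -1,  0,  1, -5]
λ = -5: alg = 5, geom = 4

Step 1 — factor the characteristic polynomial to read off the algebraic multiplicities:
  χ_A(x) = (x + 5)^5

Step 2 — compute geometric multiplicities via the rank-nullity identity g(λ) = n − rank(A − λI):
  rank(A − (-5)·I) = 1, so dim ker(A − (-5)·I) = n − 1 = 4

Summary:
  λ = -5: algebraic multiplicity = 5, geometric multiplicity = 4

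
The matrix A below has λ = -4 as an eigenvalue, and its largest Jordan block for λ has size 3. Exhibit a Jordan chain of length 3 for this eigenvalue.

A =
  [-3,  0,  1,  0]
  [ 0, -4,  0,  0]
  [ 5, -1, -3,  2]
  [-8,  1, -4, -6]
A Jordan chain for λ = -4 of length 3:
v_1 = (6, 0, -6, -12)ᵀ
v_2 = (1, 0, 5, -8)ᵀ
v_3 = (1, 0, 0, 0)ᵀ

Let N = A − (-4)·I. We want v_3 with N^3 v_3 = 0 but N^2 v_3 ≠ 0; then v_{j-1} := N · v_j for j = 3, …, 2.

Pick v_3 = (1, 0, 0, 0)ᵀ.
Then v_2 = N · v_3 = (1, 0, 5, -8)ᵀ.
Then v_1 = N · v_2 = (6, 0, -6, -12)ᵀ.

Sanity check: (A − (-4)·I) v_1 = (0, 0, 0, 0)ᵀ = 0. ✓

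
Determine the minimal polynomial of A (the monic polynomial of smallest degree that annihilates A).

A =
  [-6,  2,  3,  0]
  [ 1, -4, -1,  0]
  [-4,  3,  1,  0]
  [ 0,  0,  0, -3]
x^3 + 9*x^2 + 27*x + 27

The characteristic polynomial is χ_A(x) = (x + 3)^4, so the eigenvalues are known. The minimal polynomial is
  m_A(x) = Π_λ (x − λ)^{k_λ}
where k_λ is the size of the *largest* Jordan block for λ (equivalently, the smallest k with (A − λI)^k v = 0 for every generalised eigenvector v of λ).

  λ = -3: largest Jordan block has size 3, contributing (x + 3)^3

So m_A(x) = (x + 3)^3 = x^3 + 9*x^2 + 27*x + 27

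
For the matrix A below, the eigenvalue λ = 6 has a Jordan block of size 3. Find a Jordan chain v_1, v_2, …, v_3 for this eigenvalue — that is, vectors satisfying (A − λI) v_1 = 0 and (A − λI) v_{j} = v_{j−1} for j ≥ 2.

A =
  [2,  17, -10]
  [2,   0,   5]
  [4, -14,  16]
A Jordan chain for λ = 6 of length 3:
v_1 = (10, 0, -4)ᵀ
v_2 = (-4, 2, 4)ᵀ
v_3 = (1, 0, 0)ᵀ

Let N = A − (6)·I. We want v_3 with N^3 v_3 = 0 but N^2 v_3 ≠ 0; then v_{j-1} := N · v_j for j = 3, …, 2.

Pick v_3 = (1, 0, 0)ᵀ.
Then v_2 = N · v_3 = (-4, 2, 4)ᵀ.
Then v_1 = N · v_2 = (10, 0, -4)ᵀ.

Sanity check: (A − (6)·I) v_1 = (0, 0, 0)ᵀ = 0. ✓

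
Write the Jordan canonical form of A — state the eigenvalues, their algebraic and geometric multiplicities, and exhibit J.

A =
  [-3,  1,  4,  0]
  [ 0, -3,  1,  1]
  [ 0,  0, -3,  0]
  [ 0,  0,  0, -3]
J_3(-3) ⊕ J_1(-3)

The characteristic polynomial is
  det(x·I − A) = x^4 + 12*x^3 + 54*x^2 + 108*x + 81 = (x + 3)^4

Eigenvalues and multiplicities (the geometric multiplicity of λ is n − rank(A − λI), which equals the number of Jordan blocks for λ):
  λ = -3: algebraic multiplicity = 4, geometric multiplicity = 2

Determining the block sizes for each eigenvalue:
  λ = -3: with am = 4 and gm = 2, the partition is not yet determined (e.g. several partitions of 4 into 2 parts exist). Let N = A − (-3)·I. Computing rank(N^1) = 2, rank(N^2) = 1, rank(N^3) = 0; the number of blocks of size ≥ j is rank(N^{j−1}) − rank(N^j), giving [2, 1, 1]. So we have 1 block(s) of size 3, 1 block(s) of size 1 → block sizes [3, 1]

Assembling the blocks gives a Jordan form
J =
  [-3,  1,  0,  0]
  [ 0, -3,  1,  0]
  [ 0,  0, -3,  0]
  [ 0,  0,  0, -3]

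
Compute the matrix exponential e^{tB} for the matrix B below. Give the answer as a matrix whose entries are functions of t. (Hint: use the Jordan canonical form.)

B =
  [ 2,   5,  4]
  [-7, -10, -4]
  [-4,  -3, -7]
e^{tB} =
  [-t^2*exp(-5*t) + 7*t*exp(-5*t) + exp(-5*t), -t^2*exp(-5*t) + 5*t*exp(-5*t), 4*t*exp(-5*t)]
  [t^2*exp(-5*t) - 7*t*exp(-5*t), t^2*exp(-5*t) - 5*t*exp(-5*t) + exp(-5*t), -4*t*exp(-5*t)]
  [t^2*exp(-5*t)/2 - 4*t*exp(-5*t), t^2*exp(-5*t)/2 - 3*t*exp(-5*t), -2*t*exp(-5*t) + exp(-5*t)]

Strategy: write B = P · J · P⁻¹ where J is a Jordan canonical form, so e^{tB} = P · e^{tJ} · P⁻¹, and e^{tJ} can be computed block-by-block.

B has Jordan form
J =
  [-5,  1,  0]
  [ 0, -5,  1]
  [ 0,  0, -5]
(up to reordering of blocks).

Per-block formulas:
  For a 3×3 Jordan block J_3(-5): exp(t · J_3(-5)) = e^(-5t)·(I + t·N + (t^2/2)·N^2), where N is the 3×3 nilpotent shift.

After assembling e^{tJ} and conjugating by P, we get:

e^{tB} =
  [-t^2*exp(-5*t) + 7*t*exp(-5*t) + exp(-5*t), -t^2*exp(-5*t) + 5*t*exp(-5*t), 4*t*exp(-5*t)]
  [t^2*exp(-5*t) - 7*t*exp(-5*t), t^2*exp(-5*t) - 5*t*exp(-5*t) + exp(-5*t), -4*t*exp(-5*t)]
  [t^2*exp(-5*t)/2 - 4*t*exp(-5*t), t^2*exp(-5*t)/2 - 3*t*exp(-5*t), -2*t*exp(-5*t) + exp(-5*t)]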